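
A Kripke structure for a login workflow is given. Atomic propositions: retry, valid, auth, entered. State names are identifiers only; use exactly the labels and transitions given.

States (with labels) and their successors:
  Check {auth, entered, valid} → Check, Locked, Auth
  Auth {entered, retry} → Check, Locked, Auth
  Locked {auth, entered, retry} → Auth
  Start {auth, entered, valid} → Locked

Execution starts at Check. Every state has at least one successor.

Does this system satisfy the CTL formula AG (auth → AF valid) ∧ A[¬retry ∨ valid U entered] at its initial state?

Violated

States satisfying auth → AF valid: {Check, Auth, Start}.
States satisfying AG (auth → AF valid): ∅.
States satisfying ¬retry ∨ valid: {Check, Start}.
States satisfying entered: {Check, Auth, Locked, Start}.
States satisfying A[¬retry ∨ valid U entered]: {Check, Auth, Locked, Start}.
States satisfying AG (auth → AF valid) ∧ A[¬retry ∨ valid U entered]: ∅.
Check ∉ Sat(AG (auth → AF valid) ∧ A[¬retry ∨ valid U entered]).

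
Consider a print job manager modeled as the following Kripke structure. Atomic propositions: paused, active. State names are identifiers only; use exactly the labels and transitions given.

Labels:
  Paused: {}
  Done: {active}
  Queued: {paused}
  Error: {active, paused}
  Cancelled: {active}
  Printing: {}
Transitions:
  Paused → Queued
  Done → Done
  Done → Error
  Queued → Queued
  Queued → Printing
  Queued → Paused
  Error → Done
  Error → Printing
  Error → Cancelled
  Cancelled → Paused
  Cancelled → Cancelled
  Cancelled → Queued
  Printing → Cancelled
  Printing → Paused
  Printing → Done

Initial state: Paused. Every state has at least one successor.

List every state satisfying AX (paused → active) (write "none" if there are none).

{Done, Error, Printing}

States satisfying paused → active: {Paused, Done, Error, Cancelled, Printing}.
States satisfying AX (paused → active): {Done, Error, Printing}.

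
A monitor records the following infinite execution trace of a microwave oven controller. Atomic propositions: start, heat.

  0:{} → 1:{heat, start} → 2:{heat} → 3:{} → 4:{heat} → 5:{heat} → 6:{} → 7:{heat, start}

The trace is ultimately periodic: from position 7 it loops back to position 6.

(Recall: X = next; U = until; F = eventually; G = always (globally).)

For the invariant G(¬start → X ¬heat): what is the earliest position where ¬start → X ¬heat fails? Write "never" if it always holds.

0

At position 0 the labels are {} and the next position 1 has {heat, start}, so ¬start → X ¬heat is false there. This is the first violation.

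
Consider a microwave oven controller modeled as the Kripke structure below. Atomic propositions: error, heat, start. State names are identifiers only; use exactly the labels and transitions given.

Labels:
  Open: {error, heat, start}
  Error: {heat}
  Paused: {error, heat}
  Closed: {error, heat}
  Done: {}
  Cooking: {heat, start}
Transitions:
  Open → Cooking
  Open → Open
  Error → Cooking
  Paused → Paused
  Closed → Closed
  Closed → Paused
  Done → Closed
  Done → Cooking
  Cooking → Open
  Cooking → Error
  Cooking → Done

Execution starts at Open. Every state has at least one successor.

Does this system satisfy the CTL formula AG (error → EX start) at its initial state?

States satisfying error → EX start: {Open, Error, Done, Cooking}.
States satisfying AG (error → EX start): ∅.
Closed is reachable from Open and violates error → EX start, so AG fails at Open.
Open ∉ Sat(AG (error → EX start)).

No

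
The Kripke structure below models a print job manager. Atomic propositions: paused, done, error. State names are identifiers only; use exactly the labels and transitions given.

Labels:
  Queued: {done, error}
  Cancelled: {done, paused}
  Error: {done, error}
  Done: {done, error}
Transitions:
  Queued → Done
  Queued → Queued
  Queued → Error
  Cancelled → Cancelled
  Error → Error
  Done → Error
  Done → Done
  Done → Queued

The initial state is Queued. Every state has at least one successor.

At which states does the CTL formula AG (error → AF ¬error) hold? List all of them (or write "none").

States satisfying error → AF ¬error: {Cancelled}.
States satisfying AG (error → AF ¬error): {Cancelled}.

{Cancelled}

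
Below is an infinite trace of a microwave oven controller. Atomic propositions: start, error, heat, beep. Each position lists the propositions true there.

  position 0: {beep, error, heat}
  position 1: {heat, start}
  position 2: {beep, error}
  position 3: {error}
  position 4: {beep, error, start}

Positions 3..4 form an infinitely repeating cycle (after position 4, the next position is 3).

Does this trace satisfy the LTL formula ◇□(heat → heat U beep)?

Yes

□(heat → heat U beep) holds at position 0, which is reachable from 0, so ◇□(heat → heat U beep) holds.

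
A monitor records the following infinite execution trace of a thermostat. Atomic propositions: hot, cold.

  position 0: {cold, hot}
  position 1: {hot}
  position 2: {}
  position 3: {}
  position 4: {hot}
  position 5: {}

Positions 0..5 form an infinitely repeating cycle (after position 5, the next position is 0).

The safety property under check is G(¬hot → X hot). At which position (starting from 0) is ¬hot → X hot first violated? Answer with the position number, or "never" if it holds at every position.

Check ¬hot → X hot at each position in order: 0 ✓, 1 ✓.
At position 2 the labels are {} and the next position 3 has {}, so ¬hot → X hot is false there. This is the first violation.

2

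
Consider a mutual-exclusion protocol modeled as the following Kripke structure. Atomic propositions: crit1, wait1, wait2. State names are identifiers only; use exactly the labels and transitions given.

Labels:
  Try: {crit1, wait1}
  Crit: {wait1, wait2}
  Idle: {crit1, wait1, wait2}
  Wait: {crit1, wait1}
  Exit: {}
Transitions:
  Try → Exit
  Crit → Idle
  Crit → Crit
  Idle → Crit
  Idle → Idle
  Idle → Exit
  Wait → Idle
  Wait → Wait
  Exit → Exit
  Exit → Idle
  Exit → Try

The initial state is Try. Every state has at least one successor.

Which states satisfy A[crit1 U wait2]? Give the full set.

States satisfying crit1: {Try, Idle, Wait}.
States satisfying wait2: {Crit, Idle}.
States satisfying A[crit1 U wait2]: {Crit, Idle}.

{Crit, Idle}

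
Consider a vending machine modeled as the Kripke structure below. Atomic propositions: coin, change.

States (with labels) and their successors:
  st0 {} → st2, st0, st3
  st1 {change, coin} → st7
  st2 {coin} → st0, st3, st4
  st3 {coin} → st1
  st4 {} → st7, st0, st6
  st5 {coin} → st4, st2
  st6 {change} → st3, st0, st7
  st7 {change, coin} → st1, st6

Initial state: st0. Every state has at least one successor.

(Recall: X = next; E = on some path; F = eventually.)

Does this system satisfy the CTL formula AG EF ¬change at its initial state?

States satisfying EF ¬change: {st0, st1, st2, st3, st4, st5, st6, st7}.
States satisfying AG EF ¬change: {st0, st1, st2, st3, st4, st5, st6, st7}.
Every state reachable from st0 satisfies EF ¬change.
st0 ∈ Sat(AG EF ¬change).

Yes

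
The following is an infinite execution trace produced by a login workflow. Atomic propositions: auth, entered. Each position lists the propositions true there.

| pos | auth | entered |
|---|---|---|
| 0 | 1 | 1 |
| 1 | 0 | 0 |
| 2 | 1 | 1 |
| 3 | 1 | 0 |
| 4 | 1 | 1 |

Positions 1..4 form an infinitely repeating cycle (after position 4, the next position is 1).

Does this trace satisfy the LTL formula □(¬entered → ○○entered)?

¬entered → ○○entered must hold at every position from 0 onward. It fails at position 1, so □(¬entered → ○○entered) is false.
Positions where ¬entered holds: 1, 3.
Check ○○entered at each: 1→fails, 3→fails.

Does not hold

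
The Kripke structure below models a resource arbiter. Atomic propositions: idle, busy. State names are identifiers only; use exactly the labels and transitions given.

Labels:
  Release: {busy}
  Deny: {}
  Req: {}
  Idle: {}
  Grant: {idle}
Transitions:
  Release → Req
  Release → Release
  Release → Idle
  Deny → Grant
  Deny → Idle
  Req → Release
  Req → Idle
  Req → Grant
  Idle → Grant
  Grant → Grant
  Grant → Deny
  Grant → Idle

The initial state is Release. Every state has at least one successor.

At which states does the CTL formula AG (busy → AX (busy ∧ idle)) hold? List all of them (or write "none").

States satisfying busy → AX (busy ∧ idle): {Deny, Req, Idle, Grant}.
States satisfying AG (busy → AX (busy ∧ idle)): {Deny, Idle, Grant}.

{Deny, Idle, Grant}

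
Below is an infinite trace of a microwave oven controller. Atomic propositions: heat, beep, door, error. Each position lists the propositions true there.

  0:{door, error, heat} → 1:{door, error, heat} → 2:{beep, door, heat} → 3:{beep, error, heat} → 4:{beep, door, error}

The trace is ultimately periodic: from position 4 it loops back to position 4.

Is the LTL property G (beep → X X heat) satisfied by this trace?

beep → X X heat must hold at every position from 0 onward. It fails at position 2, so G (beep → X X heat) is false.
Positions where beep holds: 2, 3, 4.
Check X X heat at each: 2→fails, 3→fails, 4→fails.

Does not hold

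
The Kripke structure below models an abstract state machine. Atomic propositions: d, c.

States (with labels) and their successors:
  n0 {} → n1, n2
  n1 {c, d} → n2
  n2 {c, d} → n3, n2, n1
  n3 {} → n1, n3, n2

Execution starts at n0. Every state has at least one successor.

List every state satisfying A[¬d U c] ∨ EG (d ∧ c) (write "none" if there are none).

{n0, n1, n2}

States satisfying ¬d: {n0, n3}.
States satisfying c: {n1, n2}.
States satisfying A[¬d U c]: {n0, n1, n2}.
States satisfying d ∧ c: {n1, n2}.
States satisfying EG (d ∧ c): {n1, n2}.
States satisfying A[¬d U c] ∨ EG (d ∧ c): {n0, n1, n2}.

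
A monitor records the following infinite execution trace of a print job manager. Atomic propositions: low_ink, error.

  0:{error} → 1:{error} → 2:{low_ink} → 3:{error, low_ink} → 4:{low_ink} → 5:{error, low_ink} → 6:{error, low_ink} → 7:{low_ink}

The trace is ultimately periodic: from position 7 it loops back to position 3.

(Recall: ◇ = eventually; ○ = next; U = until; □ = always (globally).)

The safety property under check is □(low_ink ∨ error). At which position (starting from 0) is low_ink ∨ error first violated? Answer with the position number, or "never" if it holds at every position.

never

low_ink ∨ error holds at every position 0..7, and those are all the positions the trace ever visits, so the invariant □(low_ink ∨ error) is never violated.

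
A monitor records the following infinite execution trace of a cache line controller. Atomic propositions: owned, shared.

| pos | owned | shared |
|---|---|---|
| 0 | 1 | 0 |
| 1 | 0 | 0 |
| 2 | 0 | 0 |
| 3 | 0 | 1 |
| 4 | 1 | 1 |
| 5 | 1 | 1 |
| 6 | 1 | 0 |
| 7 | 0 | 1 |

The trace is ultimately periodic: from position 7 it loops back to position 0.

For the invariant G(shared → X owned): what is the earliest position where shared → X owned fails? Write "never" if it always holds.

never

shared → X owned holds at every position 0..7, and those are all the positions the trace ever visits, so the invariant G(shared → X owned) is never violated.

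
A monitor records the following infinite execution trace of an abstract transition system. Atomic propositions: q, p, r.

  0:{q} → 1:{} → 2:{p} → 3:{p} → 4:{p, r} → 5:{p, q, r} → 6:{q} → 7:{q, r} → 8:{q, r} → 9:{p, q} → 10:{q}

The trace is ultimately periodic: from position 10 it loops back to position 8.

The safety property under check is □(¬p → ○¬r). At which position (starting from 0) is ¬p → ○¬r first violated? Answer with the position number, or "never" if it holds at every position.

Check ¬p → ○¬r at each position in order: 0 ✓, 1 ✓, 2 ✓, 3 ✓, 4 ✓, 5 ✓.
At position 6 the labels are {q} and the next position 7 has {q, r}, so ¬p → ○¬r is false there. This is the first violation.

6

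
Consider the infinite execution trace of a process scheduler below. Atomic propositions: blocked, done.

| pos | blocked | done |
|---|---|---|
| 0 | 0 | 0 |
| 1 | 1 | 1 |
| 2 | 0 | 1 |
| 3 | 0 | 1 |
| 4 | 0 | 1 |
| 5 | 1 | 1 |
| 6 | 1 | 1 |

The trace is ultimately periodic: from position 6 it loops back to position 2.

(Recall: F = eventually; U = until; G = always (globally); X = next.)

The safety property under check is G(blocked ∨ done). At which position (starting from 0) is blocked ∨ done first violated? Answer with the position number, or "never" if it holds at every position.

0

At position 0 the labels are {}, so blocked ∨ done is false there. This is the first violation.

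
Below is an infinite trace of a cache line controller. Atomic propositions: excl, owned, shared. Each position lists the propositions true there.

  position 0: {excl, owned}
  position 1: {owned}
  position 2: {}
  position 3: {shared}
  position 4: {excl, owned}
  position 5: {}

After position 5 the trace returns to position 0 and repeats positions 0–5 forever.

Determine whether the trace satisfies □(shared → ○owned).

Yes

shared → ○owned holds at every position 0..5, and those are all positions ever visited, so □(shared → ○owned) holds.
Positions where shared holds: 3.
Check ○owned at each: 3→ok.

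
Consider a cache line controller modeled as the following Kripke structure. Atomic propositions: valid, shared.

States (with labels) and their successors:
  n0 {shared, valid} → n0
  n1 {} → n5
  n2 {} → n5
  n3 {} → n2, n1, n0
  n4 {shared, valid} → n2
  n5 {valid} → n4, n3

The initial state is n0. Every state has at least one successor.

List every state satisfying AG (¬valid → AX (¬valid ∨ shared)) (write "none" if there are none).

{n0}

States satisfying ¬valid → AX (¬valid ∨ shared): {n0, n3, n4, n5}.
States satisfying AG (¬valid → AX (¬valid ∨ shared)): {n0}.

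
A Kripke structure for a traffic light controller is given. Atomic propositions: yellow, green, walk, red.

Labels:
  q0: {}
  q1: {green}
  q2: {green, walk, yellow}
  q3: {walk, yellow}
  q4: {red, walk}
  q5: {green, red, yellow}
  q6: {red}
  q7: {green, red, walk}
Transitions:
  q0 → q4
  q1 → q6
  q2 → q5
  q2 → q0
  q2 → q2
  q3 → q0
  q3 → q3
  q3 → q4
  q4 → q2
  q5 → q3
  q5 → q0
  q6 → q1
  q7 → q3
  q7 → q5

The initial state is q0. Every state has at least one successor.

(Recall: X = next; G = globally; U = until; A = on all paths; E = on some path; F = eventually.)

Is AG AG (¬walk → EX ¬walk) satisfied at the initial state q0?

Violated

States satisfying AG (¬walk → EX ¬walk): {q1, q6}.
States satisfying AG AG (¬walk → EX ¬walk): {q1, q6}.
q0 is reachable from q0 and violates AG (¬walk → EX ¬walk), so AG fails at q0.
q0 ∉ Sat(AG AG (¬walk → EX ¬walk)).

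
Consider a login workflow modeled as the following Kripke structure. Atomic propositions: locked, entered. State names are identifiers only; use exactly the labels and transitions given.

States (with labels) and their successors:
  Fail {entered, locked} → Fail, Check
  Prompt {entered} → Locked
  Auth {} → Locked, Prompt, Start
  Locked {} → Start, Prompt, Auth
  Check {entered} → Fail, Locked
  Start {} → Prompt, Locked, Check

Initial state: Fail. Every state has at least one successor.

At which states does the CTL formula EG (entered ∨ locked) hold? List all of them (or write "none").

States satisfying entered ∨ locked: {Fail, Prompt, Check}.
States satisfying EG (entered ∨ locked): {Fail, Check}.

{Fail, Check}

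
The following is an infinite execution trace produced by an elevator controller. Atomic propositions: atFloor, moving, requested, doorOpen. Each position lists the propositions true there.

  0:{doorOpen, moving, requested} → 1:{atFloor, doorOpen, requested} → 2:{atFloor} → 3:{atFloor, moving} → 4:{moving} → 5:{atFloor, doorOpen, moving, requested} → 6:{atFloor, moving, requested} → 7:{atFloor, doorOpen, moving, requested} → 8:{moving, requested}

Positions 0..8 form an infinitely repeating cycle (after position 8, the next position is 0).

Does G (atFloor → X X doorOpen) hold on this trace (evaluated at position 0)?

No

atFloor → X X doorOpen must hold at every position from 0 onward. It fails at position 1, so G (atFloor → X X doorOpen) is false.
Positions where atFloor holds: 1, 2, 3, 5, 6, 7.
Check X X doorOpen at each: 1→fails, 2→fails, 3→ok, 5→ok, 6→fails, 7→ok.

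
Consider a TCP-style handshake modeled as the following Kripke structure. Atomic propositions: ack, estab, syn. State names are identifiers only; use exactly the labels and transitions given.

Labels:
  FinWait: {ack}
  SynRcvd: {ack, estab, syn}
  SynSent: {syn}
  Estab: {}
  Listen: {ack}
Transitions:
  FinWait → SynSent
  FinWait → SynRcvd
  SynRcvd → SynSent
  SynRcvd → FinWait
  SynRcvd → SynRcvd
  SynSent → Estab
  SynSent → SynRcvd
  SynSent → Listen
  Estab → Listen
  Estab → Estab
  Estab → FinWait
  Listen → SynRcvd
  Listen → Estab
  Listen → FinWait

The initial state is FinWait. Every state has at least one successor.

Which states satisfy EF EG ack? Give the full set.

States satisfying EG ack: {FinWait, SynRcvd, Listen}.
States satisfying EF EG ack: {FinWait, SynRcvd, SynSent, Estab, Listen}.

{FinWait, SynRcvd, SynSent, Estab, Listen}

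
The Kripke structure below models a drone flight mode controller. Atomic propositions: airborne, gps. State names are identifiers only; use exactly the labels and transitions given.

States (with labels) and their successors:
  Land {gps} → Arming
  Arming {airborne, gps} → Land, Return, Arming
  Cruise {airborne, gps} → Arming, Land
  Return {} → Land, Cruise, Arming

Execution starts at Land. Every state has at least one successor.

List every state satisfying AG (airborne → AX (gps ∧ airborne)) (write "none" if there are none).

none

States satisfying airborne → AX (gps ∧ airborne): {Land, Return}.
States satisfying AG (airborne → AX (gps ∧ airborne)): ∅.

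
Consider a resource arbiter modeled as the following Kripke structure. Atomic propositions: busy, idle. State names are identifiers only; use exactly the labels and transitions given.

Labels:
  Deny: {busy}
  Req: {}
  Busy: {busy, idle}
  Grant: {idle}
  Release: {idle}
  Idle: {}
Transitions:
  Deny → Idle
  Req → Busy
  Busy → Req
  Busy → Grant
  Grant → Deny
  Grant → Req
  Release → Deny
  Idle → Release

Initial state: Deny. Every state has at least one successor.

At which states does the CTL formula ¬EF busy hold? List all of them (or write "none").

States satisfying busy: {Deny, Busy}.
States satisfying EF busy: {Deny, Req, Busy, Grant, Release, Idle}.
States satisfying ¬EF busy: ∅.

none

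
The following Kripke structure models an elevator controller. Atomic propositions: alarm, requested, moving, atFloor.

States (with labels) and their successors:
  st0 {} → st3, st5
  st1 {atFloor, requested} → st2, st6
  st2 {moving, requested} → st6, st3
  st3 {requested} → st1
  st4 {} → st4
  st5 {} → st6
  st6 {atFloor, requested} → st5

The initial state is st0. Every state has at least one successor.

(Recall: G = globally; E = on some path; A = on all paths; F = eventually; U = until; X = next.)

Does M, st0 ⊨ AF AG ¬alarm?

States satisfying AG ¬alarm: {st0, st1, st2, st3, st4, st5, st6}.
States satisfying AF AG ¬alarm: {st0, st1, st2, st3, st4, st5, st6}.
st0 ∈ Sat(AF AG ¬alarm).

Yes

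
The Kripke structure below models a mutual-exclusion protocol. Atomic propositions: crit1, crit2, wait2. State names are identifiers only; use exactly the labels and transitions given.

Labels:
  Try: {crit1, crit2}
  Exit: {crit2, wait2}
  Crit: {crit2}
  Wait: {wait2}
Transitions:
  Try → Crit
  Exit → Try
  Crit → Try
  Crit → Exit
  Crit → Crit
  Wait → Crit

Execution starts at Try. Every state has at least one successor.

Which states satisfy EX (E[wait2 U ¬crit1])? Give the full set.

{Try, Crit, Wait}

States satisfying E[wait2 U ¬crit1]: {Exit, Crit, Wait}.
States satisfying EX (E[wait2 U ¬crit1]): {Try, Crit, Wait}.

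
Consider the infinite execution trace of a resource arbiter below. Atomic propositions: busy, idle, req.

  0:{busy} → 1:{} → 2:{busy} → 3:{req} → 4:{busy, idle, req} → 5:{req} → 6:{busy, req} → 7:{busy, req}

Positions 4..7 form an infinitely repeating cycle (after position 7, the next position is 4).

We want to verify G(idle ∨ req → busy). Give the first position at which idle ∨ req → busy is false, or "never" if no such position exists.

3

Check idle ∨ req → busy at each position in order: 0 ✓, 1 ✓, 2 ✓.
At position 3 the labels are {req}, so idle ∨ req → busy is false there. This is the first violation.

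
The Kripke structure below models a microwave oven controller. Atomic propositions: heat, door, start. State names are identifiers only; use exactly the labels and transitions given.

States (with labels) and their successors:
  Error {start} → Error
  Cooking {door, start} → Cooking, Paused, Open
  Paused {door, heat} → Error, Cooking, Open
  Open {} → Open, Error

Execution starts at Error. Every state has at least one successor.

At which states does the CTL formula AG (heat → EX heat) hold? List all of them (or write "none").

States satisfying heat → EX heat: {Error, Cooking, Open}.
States satisfying AG (heat → EX heat): {Error, Open}.

{Error, Open}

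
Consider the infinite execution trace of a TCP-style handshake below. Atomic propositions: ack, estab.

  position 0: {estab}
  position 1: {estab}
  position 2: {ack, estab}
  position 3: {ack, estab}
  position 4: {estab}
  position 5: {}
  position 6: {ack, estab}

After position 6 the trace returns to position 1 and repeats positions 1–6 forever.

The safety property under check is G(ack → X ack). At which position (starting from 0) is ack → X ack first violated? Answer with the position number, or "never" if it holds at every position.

3

Check ack → X ack at each position in order: 0 ✓, 1 ✓, 2 ✓.
At position 3 the labels are {ack, estab} and the next position 4 has {estab}, so ack → X ack is false there. This is the first violation.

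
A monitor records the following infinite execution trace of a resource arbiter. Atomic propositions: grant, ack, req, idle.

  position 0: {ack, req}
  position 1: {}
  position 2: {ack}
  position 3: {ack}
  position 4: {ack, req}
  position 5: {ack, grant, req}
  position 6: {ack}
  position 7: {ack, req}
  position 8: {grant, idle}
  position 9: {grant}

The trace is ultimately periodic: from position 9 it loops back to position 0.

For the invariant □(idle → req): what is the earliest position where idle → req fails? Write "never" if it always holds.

Check idle → req at each position in order: 0 ✓, 1 ✓, 2 ✓, 3 ✓, 4 ✓, 5 ✓, 6 ✓, 7 ✓.
At position 8 the labels are {grant, idle}, so idle → req is false there. This is the first violation.

8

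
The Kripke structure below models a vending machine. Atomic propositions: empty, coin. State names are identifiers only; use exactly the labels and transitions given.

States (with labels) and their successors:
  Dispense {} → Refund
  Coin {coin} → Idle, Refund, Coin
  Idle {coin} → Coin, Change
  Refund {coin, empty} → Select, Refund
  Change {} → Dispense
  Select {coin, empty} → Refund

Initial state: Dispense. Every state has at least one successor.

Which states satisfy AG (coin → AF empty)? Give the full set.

States satisfying coin → AF empty: {Dispense, Refund, Change, Select}.
States satisfying AG (coin → AF empty): {Dispense, Refund, Change, Select}.

{Dispense, Refund, Change, Select}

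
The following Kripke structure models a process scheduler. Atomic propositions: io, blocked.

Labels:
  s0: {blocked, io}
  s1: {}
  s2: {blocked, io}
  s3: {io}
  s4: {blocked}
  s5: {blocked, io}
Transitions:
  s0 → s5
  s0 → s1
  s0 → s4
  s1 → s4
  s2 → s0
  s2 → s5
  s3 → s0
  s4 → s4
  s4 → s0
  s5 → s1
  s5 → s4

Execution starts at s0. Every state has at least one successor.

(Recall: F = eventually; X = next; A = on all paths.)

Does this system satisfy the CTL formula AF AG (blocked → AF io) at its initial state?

No

States satisfying AG (blocked → AF io): ∅.
States satisfying AF AG (blocked → AF io): ∅.
There is a path from s0 along which AG (blocked → AF io) never holds.
s0 ∉ Sat(AF AG (blocked → AF io)).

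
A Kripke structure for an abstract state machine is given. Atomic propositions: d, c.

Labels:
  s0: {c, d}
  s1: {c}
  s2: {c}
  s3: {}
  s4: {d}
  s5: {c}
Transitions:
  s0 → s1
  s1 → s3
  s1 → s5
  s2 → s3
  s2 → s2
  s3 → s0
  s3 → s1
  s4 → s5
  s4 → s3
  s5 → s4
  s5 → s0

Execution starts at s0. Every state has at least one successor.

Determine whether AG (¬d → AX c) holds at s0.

No

States satisfying ¬d → AX c: {s0, s3, s4}.
States satisfying AG (¬d → AX c): ∅.
s1 is reachable from s0 and violates ¬d → AX c, so AG fails at s0.
s0 ∉ Sat(AG (¬d → AX c)).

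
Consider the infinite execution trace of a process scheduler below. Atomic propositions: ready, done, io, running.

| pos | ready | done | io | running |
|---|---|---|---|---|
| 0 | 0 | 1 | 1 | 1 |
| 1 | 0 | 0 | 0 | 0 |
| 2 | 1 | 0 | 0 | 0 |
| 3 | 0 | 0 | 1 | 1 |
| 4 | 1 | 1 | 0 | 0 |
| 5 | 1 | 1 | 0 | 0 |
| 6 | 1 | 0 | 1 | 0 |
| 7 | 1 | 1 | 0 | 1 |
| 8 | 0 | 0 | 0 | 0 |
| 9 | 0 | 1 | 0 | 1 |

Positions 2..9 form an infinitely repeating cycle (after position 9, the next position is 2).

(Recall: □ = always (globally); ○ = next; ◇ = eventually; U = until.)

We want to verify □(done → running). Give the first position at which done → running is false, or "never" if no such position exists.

4

Check done → running at each position in order: 0 ✓, 1 ✓, 2 ✓, 3 ✓.
At position 4 the labels are {done, ready}, so done → running is false there. This is the first violation.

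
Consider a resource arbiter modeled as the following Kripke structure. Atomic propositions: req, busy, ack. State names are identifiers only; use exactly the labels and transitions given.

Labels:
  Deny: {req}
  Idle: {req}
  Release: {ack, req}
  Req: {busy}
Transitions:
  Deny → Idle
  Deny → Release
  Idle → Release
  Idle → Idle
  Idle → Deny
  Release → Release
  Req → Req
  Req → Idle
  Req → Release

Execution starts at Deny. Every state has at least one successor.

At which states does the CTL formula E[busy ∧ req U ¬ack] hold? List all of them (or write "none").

States satisfying busy ∧ req: ∅.
States satisfying ¬ack: {Deny, Idle, Req}.
States satisfying E[busy ∧ req U ¬ack]: {Deny, Idle, Req}.

{Deny, Idle, Req}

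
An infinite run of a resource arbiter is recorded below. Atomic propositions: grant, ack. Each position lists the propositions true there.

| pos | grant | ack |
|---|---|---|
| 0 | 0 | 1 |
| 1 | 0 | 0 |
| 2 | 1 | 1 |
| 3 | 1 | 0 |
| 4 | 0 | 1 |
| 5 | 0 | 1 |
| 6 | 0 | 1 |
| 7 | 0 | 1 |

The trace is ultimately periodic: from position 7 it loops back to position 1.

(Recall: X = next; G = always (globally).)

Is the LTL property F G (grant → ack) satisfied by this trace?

Violated

G (grant → ack) is false at every position 0..7, so it never becomes true and F G (grant → ack) fails.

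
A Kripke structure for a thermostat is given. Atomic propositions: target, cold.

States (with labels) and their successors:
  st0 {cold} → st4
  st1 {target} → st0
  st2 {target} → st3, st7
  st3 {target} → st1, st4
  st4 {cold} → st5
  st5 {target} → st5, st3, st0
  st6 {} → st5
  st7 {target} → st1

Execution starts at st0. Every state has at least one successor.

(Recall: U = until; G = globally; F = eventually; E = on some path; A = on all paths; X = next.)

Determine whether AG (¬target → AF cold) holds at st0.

Holds

States satisfying ¬target → AF cold: {st0, st1, st2, st3, st4, st5, st7}.
States satisfying AG (¬target → AF cold): {st0, st1, st2, st3, st4, st5, st7}.
Every state reachable from st0 satisfies ¬target → AF cold.
st0 ∈ Sat(AG (¬target → AF cold)).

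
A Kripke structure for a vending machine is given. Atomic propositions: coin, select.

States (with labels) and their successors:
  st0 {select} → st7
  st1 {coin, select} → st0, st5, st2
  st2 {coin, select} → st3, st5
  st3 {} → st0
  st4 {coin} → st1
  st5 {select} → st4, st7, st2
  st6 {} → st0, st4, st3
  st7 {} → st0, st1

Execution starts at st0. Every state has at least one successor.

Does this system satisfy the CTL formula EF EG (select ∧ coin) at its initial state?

States satisfying EG (select ∧ coin): ∅.
States satisfying EF EG (select ∧ coin): ∅.
No suitable path/successor from st0 witnesses the formula.
st0 ∉ Sat(EF EG (select ∧ coin)).

Violated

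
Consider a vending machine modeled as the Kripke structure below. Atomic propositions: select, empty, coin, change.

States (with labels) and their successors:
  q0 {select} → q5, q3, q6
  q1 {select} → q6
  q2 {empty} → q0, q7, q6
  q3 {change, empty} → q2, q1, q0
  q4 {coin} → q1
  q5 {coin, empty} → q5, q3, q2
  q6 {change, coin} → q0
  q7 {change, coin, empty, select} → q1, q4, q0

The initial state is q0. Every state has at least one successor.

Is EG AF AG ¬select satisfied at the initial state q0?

States satisfying AF AG ¬select: ∅.
States satisfying EG AF AG ¬select: ∅.
No suitable path/successor from q0 witnesses the formula.
q0 ∉ Sat(EG AF AG ¬select).

Does not hold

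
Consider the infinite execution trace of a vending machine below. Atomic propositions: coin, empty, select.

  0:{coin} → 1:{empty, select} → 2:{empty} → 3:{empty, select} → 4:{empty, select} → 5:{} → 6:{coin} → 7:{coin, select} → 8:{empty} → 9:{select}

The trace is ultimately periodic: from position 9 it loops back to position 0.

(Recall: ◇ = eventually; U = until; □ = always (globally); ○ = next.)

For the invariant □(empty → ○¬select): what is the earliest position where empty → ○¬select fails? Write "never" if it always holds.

Check empty → ○¬select at each position in order: 0 ✓, 1 ✓.
At position 2 the labels are {empty} and the next position 3 has {empty, select}, so empty → ○¬select is false there. This is the first violation.

2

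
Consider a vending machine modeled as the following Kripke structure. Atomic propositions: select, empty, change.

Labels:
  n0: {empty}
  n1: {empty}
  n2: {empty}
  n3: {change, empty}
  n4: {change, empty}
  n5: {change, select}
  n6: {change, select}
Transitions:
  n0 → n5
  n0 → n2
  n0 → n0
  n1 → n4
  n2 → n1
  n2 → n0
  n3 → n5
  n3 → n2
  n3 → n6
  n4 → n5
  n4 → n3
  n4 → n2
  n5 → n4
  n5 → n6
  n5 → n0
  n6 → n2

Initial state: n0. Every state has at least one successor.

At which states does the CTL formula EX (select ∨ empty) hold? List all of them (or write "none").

States satisfying select ∨ empty: {n0, n1, n2, n3, n4, n5, n6}.
States satisfying EX (select ∨ empty): {n0, n1, n2, n3, n4, n5, n6}.

{n0, n1, n2, n3, n4, n5, n6}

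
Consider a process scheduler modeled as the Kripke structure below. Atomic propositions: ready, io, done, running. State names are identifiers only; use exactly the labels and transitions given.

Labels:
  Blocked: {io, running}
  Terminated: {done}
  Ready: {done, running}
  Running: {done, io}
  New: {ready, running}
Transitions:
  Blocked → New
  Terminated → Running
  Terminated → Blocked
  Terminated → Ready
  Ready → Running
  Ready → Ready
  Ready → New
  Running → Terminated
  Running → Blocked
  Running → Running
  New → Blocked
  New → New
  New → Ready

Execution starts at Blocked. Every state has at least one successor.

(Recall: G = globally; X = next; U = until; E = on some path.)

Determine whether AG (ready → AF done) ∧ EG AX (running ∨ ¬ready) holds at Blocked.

Violated

States satisfying ready → AF done: {Blocked, Terminated, Ready, Running}.
States satisfying AG (ready → AF done): ∅.
States satisfying AX (running ∨ ¬ready): {Blocked, Terminated, Ready, Running, New}.
States satisfying EG AX (running ∨ ¬ready): {Blocked, Terminated, Ready, Running, New}.
States satisfying AG (ready → AF done) ∧ EG AX (running ∨ ¬ready): ∅.
Blocked ∉ Sat(AG (ready → AF done) ∧ EG AX (running ∨ ¬ready)).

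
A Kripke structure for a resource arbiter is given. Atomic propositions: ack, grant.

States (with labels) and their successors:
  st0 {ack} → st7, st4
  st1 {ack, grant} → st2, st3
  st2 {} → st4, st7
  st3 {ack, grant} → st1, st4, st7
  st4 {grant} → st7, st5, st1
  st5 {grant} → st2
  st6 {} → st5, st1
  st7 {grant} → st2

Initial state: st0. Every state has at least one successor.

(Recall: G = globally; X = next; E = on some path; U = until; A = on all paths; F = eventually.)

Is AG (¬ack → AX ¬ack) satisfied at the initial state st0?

States satisfying ¬ack → AX ¬ack: {st0, st1, st2, st3, st5, st7}.
States satisfying AG (¬ack → AX ¬ack): ∅.
st4 is reachable from st0 and violates ¬ack → AX ¬ack, so AG fails at st0.
st0 ∉ Sat(AG (¬ack → AX ¬ack)).

Violated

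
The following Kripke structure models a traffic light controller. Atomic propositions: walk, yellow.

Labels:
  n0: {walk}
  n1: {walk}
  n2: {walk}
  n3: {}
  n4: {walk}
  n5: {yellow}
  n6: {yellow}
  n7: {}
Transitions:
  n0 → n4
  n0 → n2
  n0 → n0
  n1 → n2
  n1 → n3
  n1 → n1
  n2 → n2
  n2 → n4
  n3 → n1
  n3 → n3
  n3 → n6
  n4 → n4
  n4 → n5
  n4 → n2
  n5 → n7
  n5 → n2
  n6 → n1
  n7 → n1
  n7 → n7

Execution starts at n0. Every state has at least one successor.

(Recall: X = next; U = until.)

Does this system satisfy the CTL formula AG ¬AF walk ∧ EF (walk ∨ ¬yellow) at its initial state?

States satisfying ¬AF walk: {n3, n5, n7}.
States satisfying AG ¬AF walk: ∅.
States satisfying walk ∨ ¬yellow: {n0, n1, n2, n3, n4, n7}.
States satisfying EF (walk ∨ ¬yellow): {n0, n1, n2, n3, n4, n5, n6, n7}.
States satisfying AG ¬AF walk ∧ EF (walk ∨ ¬yellow): ∅.
n0 ∉ Sat(AG ¬AF walk ∧ EF (walk ∨ ¬yellow)).

Does not hold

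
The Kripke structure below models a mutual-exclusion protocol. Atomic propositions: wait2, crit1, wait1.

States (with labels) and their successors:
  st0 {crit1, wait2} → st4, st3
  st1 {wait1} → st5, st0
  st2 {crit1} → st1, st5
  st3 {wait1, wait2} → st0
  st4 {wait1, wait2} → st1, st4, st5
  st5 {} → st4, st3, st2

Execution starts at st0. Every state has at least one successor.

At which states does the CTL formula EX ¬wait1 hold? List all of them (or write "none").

States satisfying ¬wait1: {st0, st2, st5}.
States satisfying EX ¬wait1: {st1, st2, st3, st4, st5}.

{st1, st2, st3, st4, st5}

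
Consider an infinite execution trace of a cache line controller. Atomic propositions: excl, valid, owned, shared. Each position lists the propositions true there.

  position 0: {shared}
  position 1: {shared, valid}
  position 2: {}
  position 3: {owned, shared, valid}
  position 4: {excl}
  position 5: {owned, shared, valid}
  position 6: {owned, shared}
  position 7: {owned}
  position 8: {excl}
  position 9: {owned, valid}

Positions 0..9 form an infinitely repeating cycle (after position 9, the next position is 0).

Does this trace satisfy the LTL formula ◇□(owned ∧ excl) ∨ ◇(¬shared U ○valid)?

□(owned ∧ excl) is false at every position 0..9, so it never becomes true and ◇□(owned ∧ excl) fails.
¬shared U ○valid holds at position 0, which is reachable from 0, so ◇(¬shared U ○valid) holds.
At position 0: ◇□(owned ∧ excl) is false; ◇(¬shared U ○valid) is true; so ◇□(owned ∧ excl) ∨ ◇(¬shared U ○valid) is true.

Satisfied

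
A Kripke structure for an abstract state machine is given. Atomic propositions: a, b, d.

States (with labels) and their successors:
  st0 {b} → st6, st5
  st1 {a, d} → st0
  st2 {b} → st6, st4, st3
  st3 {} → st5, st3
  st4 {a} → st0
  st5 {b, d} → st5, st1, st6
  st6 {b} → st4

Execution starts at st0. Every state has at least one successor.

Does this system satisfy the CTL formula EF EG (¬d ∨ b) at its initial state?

Holds

States satisfying EG (¬d ∨ b): {st0, st2, st3, st4, st5, st6}.
States satisfying EF EG (¬d ∨ b): {st0, st1, st2, st3, st4, st5, st6}.
Some path from st0 reaches a state where EG (¬d ∨ b) holds.
st0 ∈ Sat(EF EG (¬d ∨ b)).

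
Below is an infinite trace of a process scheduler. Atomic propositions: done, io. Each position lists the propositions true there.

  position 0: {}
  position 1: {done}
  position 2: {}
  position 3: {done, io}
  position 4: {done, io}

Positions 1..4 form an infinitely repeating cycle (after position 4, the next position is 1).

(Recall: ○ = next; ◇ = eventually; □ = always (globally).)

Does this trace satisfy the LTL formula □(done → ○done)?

done → ○done must hold at every position from 0 onward. It fails at position 1, so □(done → ○done) is false.
Positions where done holds: 1, 3, 4.
Check ○done at each: 1→fails, 3→ok, 4→ok.

Violated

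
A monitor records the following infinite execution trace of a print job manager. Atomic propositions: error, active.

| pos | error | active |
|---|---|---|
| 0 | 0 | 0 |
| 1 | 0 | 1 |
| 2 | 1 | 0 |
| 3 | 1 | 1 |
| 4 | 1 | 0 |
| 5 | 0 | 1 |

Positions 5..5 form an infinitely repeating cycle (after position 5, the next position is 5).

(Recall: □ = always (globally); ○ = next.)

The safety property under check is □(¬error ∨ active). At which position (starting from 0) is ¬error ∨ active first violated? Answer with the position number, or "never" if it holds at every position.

2

Check ¬error ∨ active at each position in order: 0 ✓, 1 ✓.
At position 2 the labels are {error}, so ¬error ∨ active is false there. This is the first violation.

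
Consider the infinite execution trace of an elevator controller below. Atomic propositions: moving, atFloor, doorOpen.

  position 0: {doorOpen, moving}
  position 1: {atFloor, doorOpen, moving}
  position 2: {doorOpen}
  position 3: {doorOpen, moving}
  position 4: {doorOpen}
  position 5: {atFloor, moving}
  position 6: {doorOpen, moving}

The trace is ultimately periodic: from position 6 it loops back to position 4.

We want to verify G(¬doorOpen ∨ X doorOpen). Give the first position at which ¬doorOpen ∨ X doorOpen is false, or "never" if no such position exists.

Check ¬doorOpen ∨ X doorOpen at each position in order: 0 ✓, 1 ✓, 2 ✓, 3 ✓.
At position 4 the labels are {doorOpen} and the next position 5 has {atFloor, moving}, so ¬doorOpen ∨ X doorOpen is false there. This is the first violation.

4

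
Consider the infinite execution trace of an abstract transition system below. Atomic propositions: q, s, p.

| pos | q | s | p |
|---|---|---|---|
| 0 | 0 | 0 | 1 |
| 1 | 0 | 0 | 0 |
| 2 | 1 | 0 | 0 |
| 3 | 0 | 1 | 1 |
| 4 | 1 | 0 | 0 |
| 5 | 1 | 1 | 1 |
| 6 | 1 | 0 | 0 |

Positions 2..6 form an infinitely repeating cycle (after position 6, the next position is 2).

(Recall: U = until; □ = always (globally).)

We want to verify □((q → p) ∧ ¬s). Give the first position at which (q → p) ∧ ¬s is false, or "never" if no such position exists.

2

Check (q → p) ∧ ¬s at each position in order: 0 ✓, 1 ✓.
At position 2 the labels are {q}, so (q → p) ∧ ¬s is false there. This is the first violation.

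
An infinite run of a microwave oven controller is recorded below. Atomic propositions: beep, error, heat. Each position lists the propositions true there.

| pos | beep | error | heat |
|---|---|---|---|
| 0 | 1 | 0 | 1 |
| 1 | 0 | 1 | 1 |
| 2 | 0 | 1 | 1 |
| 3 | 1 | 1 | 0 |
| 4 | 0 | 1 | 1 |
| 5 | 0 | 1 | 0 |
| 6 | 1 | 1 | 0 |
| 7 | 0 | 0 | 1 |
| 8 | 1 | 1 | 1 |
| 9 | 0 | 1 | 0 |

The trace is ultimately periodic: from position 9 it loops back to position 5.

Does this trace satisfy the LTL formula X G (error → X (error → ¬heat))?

No

The position after 0 is 1; G (error → X (error → ¬heat)) is false there.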